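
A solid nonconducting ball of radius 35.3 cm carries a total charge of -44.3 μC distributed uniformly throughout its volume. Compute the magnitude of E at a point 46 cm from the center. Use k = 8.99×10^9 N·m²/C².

|E| = 1.88×10^6 N/C

Take a concentric spherical Gaussian surface of radius r = 46 cm (r > R, so the entire charge is enclosed).
Q_enc = -44.3 μC = -4.43e-5 C.
Gauss's law: E·4πr² = Q_enc/ε₀.
E = k|Q_enc|/r² = (8.99×10^9)(4.43×10^-5)/(0.46)² = 1.88×10^6 N/C.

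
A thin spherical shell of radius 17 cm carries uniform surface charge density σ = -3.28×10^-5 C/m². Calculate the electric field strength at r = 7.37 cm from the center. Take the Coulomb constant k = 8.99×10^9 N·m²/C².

|E| = 0 N/C

Take a concentric spherical Gaussian surface of radius r = 7.37 cm (inside the shell, r < 17 cm).
All the charge is outside the Gaussian surface: Q_enc = 0, hence E = 0 everywhere inside the shell.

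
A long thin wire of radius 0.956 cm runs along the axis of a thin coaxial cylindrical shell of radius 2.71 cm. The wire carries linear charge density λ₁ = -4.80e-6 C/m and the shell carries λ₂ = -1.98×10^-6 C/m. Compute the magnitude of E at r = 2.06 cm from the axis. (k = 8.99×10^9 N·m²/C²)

E = 4.19×10^6 N/C

Take a coaxial cylindrical Gaussian surface of radius r = 2.06 cm and length L (between the conductors, 0.956 cm < r < 2.71 cm).
Only the inner wire is enclosed; the outer shell contributes nothing inside itself. λ_enc = λ₁ = -4.80×10^-6 C/m.
Applying ∮E·dA = Q_enc/ε₀ with the end caps contributing no flux:
E = 2k|λ_enc|/r = 2(8.99×10^9)(4.80×10^-6)/(0.0206) = 4.19e6 N/C.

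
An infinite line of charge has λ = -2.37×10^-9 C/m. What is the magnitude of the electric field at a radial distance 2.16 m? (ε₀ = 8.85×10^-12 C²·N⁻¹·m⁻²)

19.7 V/m

By cylindrical symmetry E is radial; use a coaxial Gaussian cylinder of radius 2.16 m and length L.
Q_enc = λL, so λ_enc = -2.37e-9 C/m.
Since E is radial and uniform over the curved surface, Φ = E·2πrL = Q_enc/ε₀ = λ_enc L/ε₀.
E = |λ_enc|/(2πε₀r) = (2.37×10^-9)/(2π·8.85×10^-12·2.16) = 19.7 N/C.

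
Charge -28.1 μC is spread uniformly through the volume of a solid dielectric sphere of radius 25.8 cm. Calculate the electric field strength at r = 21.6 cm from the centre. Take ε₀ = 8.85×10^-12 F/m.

Symmetry ⇒ E = E(r) r̂. Gaussian sphere of radius r = 21.6 cm (r < R).
Only the charge within r is enclosed: Q_enc = Q·(r/R)³ = (-28.1 μC)·(21.6 cm/25.8 cm)³ = -1.649×10^-5 C.
Gauss's law: E·4πr² = Q_enc/ε₀.
E = |Q_enc|/(4πε₀r²) = (1.649×10^-5)/(4π·8.85×10^-12·(0.216)²) = 3.18×10^6 N/C.

|E| ≈ 3.18×10^6 N/C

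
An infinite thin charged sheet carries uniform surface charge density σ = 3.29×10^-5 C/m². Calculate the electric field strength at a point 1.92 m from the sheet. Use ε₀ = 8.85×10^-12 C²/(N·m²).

E = 1.86e6 N/C

By planar symmetry E is perpendicular to the sheet and uniform; use a Gaussian pillbox with flat faces of area A on each side of the sheet.
Flux Φ = 2EA and Q_enc = σA, so 2EA = σA/ε₀ ⇒ E = |σ|/(2ε₀), independent of distance.
E = |σ|/(2ε₀) = (3.29×10^-5)/(2·8.85×10^-12) = 1.86×10^6 N/C.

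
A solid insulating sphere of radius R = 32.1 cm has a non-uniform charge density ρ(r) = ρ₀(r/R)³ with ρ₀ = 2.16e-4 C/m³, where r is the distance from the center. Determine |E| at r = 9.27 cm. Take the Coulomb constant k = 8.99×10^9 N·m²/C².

Take a concentric spherical Gaussian surface of radius r = 9.27 cm (r < R).
Q_enc = ∫₀^r ρ(r')·4πr'² dr' = (4πρ₀/R³) ∫₀^r r'^5 dr' = 4πρ₀ r^6/(6·R³) = 8.679×10^-9 C.
Since E is radial and uniform over the Gaussian sphere, Φ = E·4πr² = Q_enc/ε₀.
E = k|Q_enc|/r² = (8.99×10^9)(8.679×10^-9)/(0.0927)² = 9.08e3 N/C.

E = 9.08×10^3 N/C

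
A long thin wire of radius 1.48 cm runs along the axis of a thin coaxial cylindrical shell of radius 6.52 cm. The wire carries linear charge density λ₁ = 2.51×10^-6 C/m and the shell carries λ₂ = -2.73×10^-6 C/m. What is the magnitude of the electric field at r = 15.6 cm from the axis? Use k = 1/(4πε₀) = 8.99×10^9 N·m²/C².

E = 2.54×10^4 N/C

By cylindrical symmetry E is radial; use a coaxial Gaussian cylinder of radius 15.6 cm and length L (r > 6.52 cm, enclosing both).
λ_enc = λ₁ + λ₂ = (2.51×10^-6) + (-2.73×10^-6) = -2.20e-7 C/m.
Applying ∮E·dA = Q_enc/ε₀ with the end caps contributing no flux:
E = 2k|λ_enc|/r = 2(8.99×10^9)(2.20e-7)/(0.156) = 2.54×10^4 N/C.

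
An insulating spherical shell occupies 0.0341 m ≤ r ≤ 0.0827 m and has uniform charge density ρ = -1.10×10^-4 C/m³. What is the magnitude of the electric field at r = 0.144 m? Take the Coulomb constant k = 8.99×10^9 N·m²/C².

E = 1.05e5 N/C

Use a concentric Gaussian sphere at r = 0.144 m (r > 0.0827 m, enclosing the whole shell).
Q_enc = ρ·(4π/3)(b³ − a³) = (-1.10×10^-4)·(4π/3)·((0.0827)³ − (0.0341)³) = -2.423e-7 C.
Gauss's law: E·4πr² = Q_enc/ε₀.
E = k|Q_enc|/r² = (8.99×10^9)(2.423×10^-7)/(0.144)² = 1.05×10^5 N/C.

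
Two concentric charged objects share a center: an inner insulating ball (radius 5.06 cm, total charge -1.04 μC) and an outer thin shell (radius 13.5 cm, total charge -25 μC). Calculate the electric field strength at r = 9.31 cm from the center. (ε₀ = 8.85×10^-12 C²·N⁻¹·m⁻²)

Use a concentric Gaussian sphere at r = 9.31 cm (between the bodies, 5.06 cm < r < 13.5 cm).
The shell at 13.5 cm lies outside the Gaussian surface, so Q_enc = -1.04 μC = -1.04e-6 C.
Since E is radial and uniform over the Gaussian sphere, Φ = E·4πr² = Q_enc/ε₀.
E = |Q_enc|/(4πε₀r²) = (1.04×10^-6)/(4π·8.85×10^-12·(0.0931)²) = 1.08×10^6 N/C.

E ≈ 1.08×10^6 V/m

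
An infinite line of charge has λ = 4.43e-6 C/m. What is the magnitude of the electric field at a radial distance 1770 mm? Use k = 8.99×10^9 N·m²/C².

E ≈ 4.50×10^4 V/m

Take a coaxial cylindrical Gaussian surface of radius r = 1770 mm and length L.
Q_enc = λL, so λ_enc = 4.43×10^-6 C/m.
Since E is radial and uniform over the curved surface, Φ = E·2πrL = Q_enc/ε₀ = λ_enc L/ε₀.
E = 2k|λ_enc|/r = 2(8.99×10^9)(4.43×10^-6)/(1.77) = 4.50×10^4 N/C.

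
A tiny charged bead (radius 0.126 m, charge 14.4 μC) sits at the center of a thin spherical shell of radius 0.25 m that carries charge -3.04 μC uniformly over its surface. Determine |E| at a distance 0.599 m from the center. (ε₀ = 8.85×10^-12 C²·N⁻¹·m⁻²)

|E| ≈ 2.85×10^5 V/m

Use a concentric Gaussian sphere at r = 0.599 m (r > 0.25 m, enclosing both).
Q_enc = (14.4 μC) + (-3.04 μC) = 1.136e-5 C.
Gauss's law: E·4πr² = Q_enc/ε₀.
E = |Q_enc|/(4πε₀r²) = (1.136e-5)/(4π·8.85×10^-12·(0.599)²) = 2.85e5 N/C.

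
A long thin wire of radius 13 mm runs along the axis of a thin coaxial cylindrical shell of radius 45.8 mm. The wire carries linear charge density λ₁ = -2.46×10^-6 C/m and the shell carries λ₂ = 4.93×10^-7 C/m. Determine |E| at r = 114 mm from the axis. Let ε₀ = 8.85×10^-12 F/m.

|E| = 3.10×10^5 N/C

By cylindrical symmetry E is radial; use a coaxial Gaussian cylinder of radius 114 mm and length L (r > 45.8 mm, enclosing both).
λ_enc = λ₁ + λ₂ = (-2.46×10^-6) + (4.93e-7) = -1.967×10^-6 C/m.
By Gauss's law (flux through the curved wall only), E·2πrL = λ_enc L/ε₀.
E = |λ_enc|/(2πε₀r) = (1.967×10^-6)/(2π·8.85×10^-12·0.114) = 3.10×10^5 N/C.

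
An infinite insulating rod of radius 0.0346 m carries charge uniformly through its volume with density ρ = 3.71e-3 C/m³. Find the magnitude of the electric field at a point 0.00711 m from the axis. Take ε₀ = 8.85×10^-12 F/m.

|E| = 1.49×10^6 V/m

Take a coaxial cylindrical Gaussian surface of radius r = 0.00711 m and length L (r < R).
Enclosed charge per unit length: λ_enc = ρ·πr² = (3.71×10^-3)π(0.00711)² = 5.892e-7 C/m.
Gauss's law: E·2πrL = λ_enc L/ε₀.
E = |λ_enc|/(2πε₀r) = (5.892×10^-7)/(2π·8.85×10^-12·0.00711) = 1.49×10^6 N/C.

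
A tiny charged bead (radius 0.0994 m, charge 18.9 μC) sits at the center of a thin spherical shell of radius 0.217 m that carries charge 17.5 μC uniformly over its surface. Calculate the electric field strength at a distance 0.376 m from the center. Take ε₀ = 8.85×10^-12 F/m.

|E| = 2.32e6 V/m

By spherical symmetry E is radial; choose a Gaussian sphere of radius r = 0.376 m (r > 0.217 m, enclosing both).
Q_enc = (18.9 μC) + (17.5 μC) = 3.64×10^-5 C.
Gauss's law: E·4πr² = Q_enc/ε₀.
E = |Q_enc|/(4πε₀r²) = (3.64e-5)/(4π·8.85×10^-12·(0.376)²) = 2.32×10^6 N/C.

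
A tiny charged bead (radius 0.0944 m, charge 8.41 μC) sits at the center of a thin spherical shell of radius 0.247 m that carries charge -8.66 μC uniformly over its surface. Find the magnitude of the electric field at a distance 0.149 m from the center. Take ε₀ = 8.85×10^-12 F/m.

Symmetry ⇒ E = E(r) r̂. Gaussian sphere of radius r = 0.149 m (between the bodies, 0.0944 m < r < 0.247 m).
Only the inner charge is enclosed; the outer shell contributes nothing inside itself. Q_enc = 8.41 μC = 8.41×10^-6 C.
Gauss's law: E·4πr² = Q_enc/ε₀.
E = |Q_enc|/(4πε₀r²) = (8.41e-6)/(4π·8.85×10^-12·(0.149)²) = 3.41×10^6 N/C.

|E| = 3.41×10^6 N/C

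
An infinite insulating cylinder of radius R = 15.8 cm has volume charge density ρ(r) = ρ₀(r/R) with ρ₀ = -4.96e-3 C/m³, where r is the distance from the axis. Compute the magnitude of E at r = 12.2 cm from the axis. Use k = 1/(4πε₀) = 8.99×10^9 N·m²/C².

Choose a coaxial cylinder of radius r = 12.2 cm (arbitrary length L) as the Gaussian surface (r < R).
λ_enc = ∫₀^r ρ(r')·2πr' dr' = (2πρ₀/R)·r^3/3 = -1.194e-4 C/m.
By Gauss's law (flux through the curved wall only), E·2πrL = λ_enc L/ε₀.
E = 2k|λ_enc|/r = 2(8.99×10^9)(1.194×10^-4)/(0.122) = 1.76×10^7 N/C.

|E| = 1.76×10^7 N/C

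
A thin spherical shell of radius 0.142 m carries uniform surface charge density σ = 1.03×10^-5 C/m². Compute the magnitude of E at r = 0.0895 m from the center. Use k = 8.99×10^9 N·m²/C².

Use a concentric Gaussian sphere at r = 0.0895 m (inside the shell, r < 0.142 m).
All the charge is outside the Gaussian surface: Q_enc = 0, hence E = 0 everywhere inside the shell.

E = 0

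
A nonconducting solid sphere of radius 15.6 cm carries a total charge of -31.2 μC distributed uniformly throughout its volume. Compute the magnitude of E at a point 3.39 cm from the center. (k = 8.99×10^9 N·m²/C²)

Take a concentric spherical Gaussian surface of radius r = 3.39 cm (r < R).
Only the charge within r is enclosed: Q_enc = Q·(r/R)³ = (-31.2 μC)·(3.39 cm/15.6 cm)³ = -3.202×10^-7 C.
By Gauss's law, ∮E·dA = E·4πr² = Q_enc/ε₀.
E = k|Q_enc|/r² = (8.99×10^9)(3.202e-7)/(0.0339)² = 2.50×10^6 N/C.

|E| ≈ 2.50e6 N/C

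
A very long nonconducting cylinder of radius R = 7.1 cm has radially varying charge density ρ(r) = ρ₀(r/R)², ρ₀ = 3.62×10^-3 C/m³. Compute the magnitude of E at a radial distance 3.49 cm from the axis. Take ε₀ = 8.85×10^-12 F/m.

Coaxial Gaussian cylinder, radius r = 3.49 cm, length L (r < R).
Integrating ρ over the cross-section to radius r: λ_enc = (2πρ₀/R²) ∫₀^r r'^3 dr' = 2πρ₀ r^4/(4·R²) = 1.673×10^-6 C/m.
By Gauss's law (flux through the curved wall only), E·2πrL = λ_enc L/ε₀.
E = |λ_enc|/(2πε₀r) = (1.673×10^-6)/(2π·8.85×10^-12·0.0349) = 8.62×10^5 N/C.

|E| = 8.62×10^5 N/C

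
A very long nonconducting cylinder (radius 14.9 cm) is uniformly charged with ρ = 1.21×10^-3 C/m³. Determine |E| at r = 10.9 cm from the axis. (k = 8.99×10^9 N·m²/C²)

By cylindrical symmetry E is radial; use a coaxial Gaussian cylinder of radius 10.9 cm and length L (r < R).
Enclosed charge per unit length: λ_enc = ρ·πr² = (1.21e-3)π(0.109)² = 4.516e-5 C/m.
By Gauss's law (flux through the curved wall only), E·2πrL = λ_enc L/ε₀.
E = 2k|λ_enc|/r = 2(8.99×10^9)(4.516×10^-5)/(0.109) = 7.45e6 N/C.

7.45e6 N/C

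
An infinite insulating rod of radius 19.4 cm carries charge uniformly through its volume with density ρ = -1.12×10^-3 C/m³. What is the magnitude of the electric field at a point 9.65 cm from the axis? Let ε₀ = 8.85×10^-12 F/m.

E = 6.11e6 N/C

By cylindrical symmetry E is radial; use a coaxial Gaussian cylinder of radius 9.65 cm and length L (r < R).
Enclosed charge per unit length: λ_enc = ρ·πr² = (-1.12×10^-3)π(0.0965)² = -3.277e-5 C/m.
By Gauss's law (flux through the curved wall only), E·2πrL = λ_enc L/ε₀.
E = |λ_enc|/(2πε₀r) = (3.277×10^-5)/(2π·8.85×10^-12·0.0965) = 6.11e6 N/C.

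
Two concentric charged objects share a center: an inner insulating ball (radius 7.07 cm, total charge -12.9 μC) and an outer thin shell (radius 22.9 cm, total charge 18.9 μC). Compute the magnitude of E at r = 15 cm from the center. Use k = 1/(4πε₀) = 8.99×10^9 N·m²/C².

Take a concentric spherical Gaussian surface of radius r = 15 cm (between the bodies, 7.07 cm < r < 22.9 cm).
The shell at 22.9 cm lies outside the Gaussian surface, so Q_enc = -12.9 μC = -1.29×10^-5 C.
By Gauss's law, ∮E·dA = E·4πr² = Q_enc/ε₀.
E = k|Q_enc|/r² = (8.99×10^9)(1.29e-5)/(0.15)² = 5.15×10^6 N/C.

|E| = 5.15×10^6 N/C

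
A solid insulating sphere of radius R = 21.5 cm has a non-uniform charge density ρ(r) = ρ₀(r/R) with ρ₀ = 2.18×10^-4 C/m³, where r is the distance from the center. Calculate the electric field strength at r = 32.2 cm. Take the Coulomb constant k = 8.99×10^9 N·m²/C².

Symmetry ⇒ E = E(r) r̂. Gaussian sphere of radius r = 32.2 cm (r > R, all charge enclosed).
Q_enc = 4π ∫₀^R ρ₀(r'/R)^1 r'² dr' = 4πρ₀R³/4 = 6.806e-6 C.
By Gauss's law, ∮E·dA = E·4πr² = Q_enc/ε₀.
E = k|Q_enc|/r² = (8.99×10^9)(6.806×10^-6)/(0.322)² = 5.90×10^5 N/C.

|E| = 5.90×10^5 V/m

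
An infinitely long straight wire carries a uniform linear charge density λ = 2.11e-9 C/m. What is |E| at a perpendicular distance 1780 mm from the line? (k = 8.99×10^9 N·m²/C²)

By cylindrical symmetry E is radial; use a coaxial Gaussian cylinder of radius 1780 mm and length L.
Q_enc = λL, so λ_enc = 2.11e-9 C/m.
Gauss's law: E·2πrL = λ_enc L/ε₀.
E = 2k|λ_enc|/r = 2(8.99×10^9)(2.11×10^-9)/(1.78) = 21.3 N/C.

|E| ≈ 21.3 N/C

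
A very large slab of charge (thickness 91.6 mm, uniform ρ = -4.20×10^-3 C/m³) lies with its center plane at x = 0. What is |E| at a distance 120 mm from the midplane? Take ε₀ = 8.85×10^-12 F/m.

E ≈ 2.17×10^7 V/m

The point |x| = 120 mm lies outside the slab (half-thickness 0.0458 m). A symmetric pillbox spanning the full slab encloses Q_enc = ρ·d·A.
Flux = 2EA ⇒ E = |ρ|d/(2ε₀), independent of distance outside.
E = (4.20×10^-3)(0.0916)/(2·8.85×10^-12) = 2.17×10^7 N/C.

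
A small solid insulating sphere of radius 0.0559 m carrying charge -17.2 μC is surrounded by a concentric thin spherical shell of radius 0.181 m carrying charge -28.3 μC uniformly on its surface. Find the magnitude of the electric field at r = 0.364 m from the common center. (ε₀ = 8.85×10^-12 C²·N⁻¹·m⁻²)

E = 3.09e6 N/C

Symmetry ⇒ E = E(r) r̂. Gaussian sphere of radius r = 0.364 m (r > 0.181 m, enclosing both).
Q_enc = (-17.2 μC) + (-28.3 μC) = -4.55×10^-5 C.
Gauss's law: E·4πr² = Q_enc/ε₀.
E = |Q_enc|/(4πε₀r²) = (4.55e-5)/(4π·8.85×10^-12·(0.364)²) = 3.09e6 N/C.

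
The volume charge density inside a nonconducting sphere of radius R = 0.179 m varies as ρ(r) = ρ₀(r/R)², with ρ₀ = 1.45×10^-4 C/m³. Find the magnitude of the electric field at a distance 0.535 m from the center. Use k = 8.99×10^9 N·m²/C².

Symmetry ⇒ E = E(r) r̂. Gaussian sphere of radius r = 0.535 m (r > R, all charge enclosed).
Q_enc = 4π ∫₀^R ρ₀(r'/R)^2 r'² dr' = 4πρ₀R³/5 = 2.09×10^-6 C.
Applying ∮E·dA = Q_enc/ε₀ with Φ = E(4πr²):
E = k|Q_enc|/r² = (8.99×10^9)(2.09×10^-6)/(0.535)² = 6.56e4 N/C.

E ≈ 6.56e4 N/C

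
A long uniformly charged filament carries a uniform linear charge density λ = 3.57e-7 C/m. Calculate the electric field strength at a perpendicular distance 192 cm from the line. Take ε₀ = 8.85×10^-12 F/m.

Take a coaxial cylindrical Gaussian surface of radius r = 192 cm and length L.
Q_enc = λL, so λ_enc = 3.57e-7 C/m.
Applying ∮E·dA = Q_enc/ε₀ with the end caps contributing no flux:
E = |λ_enc|/(2πε₀r) = (3.57×10^-7)/(2π·8.85×10^-12·1.92) = 3.34×10^3 N/C.

E ≈ 3.34e3 N/C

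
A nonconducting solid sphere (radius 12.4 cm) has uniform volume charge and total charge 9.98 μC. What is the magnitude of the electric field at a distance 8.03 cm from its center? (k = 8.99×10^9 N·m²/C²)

E ≈ 3.78×10^6 N/C

Symmetry ⇒ E = E(r) r̂. Gaussian sphere of radius r = 8.03 cm (r < R).
Only the charge within r is enclosed: Q_enc = Q·(r/R)³ = (9.98 μC)·(8.03 cm/12.4 cm)³ = 2.71×10^-6 C.
Applying ∮E·dA = Q_enc/ε₀ with Φ = E(4πr²):
E = k|Q_enc|/r² = (8.99×10^9)(2.71e-6)/(0.0803)² = 3.78×10^6 N/C.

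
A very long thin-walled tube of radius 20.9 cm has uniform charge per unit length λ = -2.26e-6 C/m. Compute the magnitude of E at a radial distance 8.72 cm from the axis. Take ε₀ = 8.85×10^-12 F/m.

|E| = 0 V/m

Coaxial Gaussian cylinder, radius r = 8.72 cm, length L (r < 20.9 cm, inside the shell).
No charge is enclosed, so Gauss's law gives E·2πrL = 0 ⇒ E = 0.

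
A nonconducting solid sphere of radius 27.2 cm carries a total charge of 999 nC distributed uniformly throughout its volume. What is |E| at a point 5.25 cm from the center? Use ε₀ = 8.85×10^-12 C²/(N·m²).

E = 2.34×10^4 N/C

Use a concentric Gaussian sphere at r = 5.25 cm (r < R).
Only the charge within r is enclosed: Q_enc = Q·(r/R)³ = (999 nC)·(5.25 cm/27.2 cm)³ = 7.184e-9 C.
Since E is radial and uniform over the Gaussian sphere, Φ = E·4πr² = Q_enc/ε₀.
E = |Q_enc|/(4πε₀r²) = (7.184×10^-9)/(4π·8.85×10^-12·(0.0525)²) = 2.34e4 N/C.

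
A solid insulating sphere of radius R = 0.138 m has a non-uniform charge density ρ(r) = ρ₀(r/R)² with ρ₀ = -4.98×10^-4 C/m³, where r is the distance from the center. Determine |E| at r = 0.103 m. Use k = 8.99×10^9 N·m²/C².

By spherical symmetry E is radial; choose a Gaussian sphere of radius r = 0.103 m (r < R).
Q_enc = ∫₀^r ρ(r')·4πr'² dr' = (4πρ₀/R²) ∫₀^r r'^4 dr' = 4πρ₀ r^5/(5·R²) = -7.619×10^-7 C.
By Gauss's law, ∮E·dA = E·4πr² = Q_enc/ε₀.
E = k|Q_enc|/r² = (8.99×10^9)(7.619×10^-7)/(0.103)² = 6.46×10^5 N/C.

|E| ≈ 6.46×10^5 N/C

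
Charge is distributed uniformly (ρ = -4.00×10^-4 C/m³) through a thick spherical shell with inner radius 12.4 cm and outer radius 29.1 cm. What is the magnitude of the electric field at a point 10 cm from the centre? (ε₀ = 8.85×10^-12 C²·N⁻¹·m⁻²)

Use a concentric Gaussian sphere at r = 10 cm (r < 12.4 cm, inside the empty cavity).
No charge is enclosed, so by Gauss's law E·4πr² = 0 ⇒ E = 0.

E = 0 (no enclosed charge)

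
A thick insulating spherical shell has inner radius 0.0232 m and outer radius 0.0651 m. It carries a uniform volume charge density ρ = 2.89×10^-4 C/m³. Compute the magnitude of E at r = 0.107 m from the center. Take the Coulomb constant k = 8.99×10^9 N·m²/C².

E = 2.50×10^5 V/m

Take a concentric spherical Gaussian surface of radius r = 0.107 m (r > 0.0651 m, enclosing the whole shell).
Q_enc = ρ·(4π/3)(b³ − a³) = (2.89×10^-4)·(4π/3)·((0.0651)³ − (0.0232)³) = 3.189e-7 C.
Since E is radial and uniform over the Gaussian sphere, Φ = E·4πr² = Q_enc/ε₀.
E = k|Q_enc|/r² = (8.99×10^9)(3.189×10^-7)/(0.107)² = 2.50e5 N/C.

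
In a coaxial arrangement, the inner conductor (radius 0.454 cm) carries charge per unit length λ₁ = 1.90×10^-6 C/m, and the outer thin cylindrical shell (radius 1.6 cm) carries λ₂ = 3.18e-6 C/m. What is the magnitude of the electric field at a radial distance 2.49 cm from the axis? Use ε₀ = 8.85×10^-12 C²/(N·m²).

E = 3.67×10^6 N/C

Coaxial Gaussian cylinder, radius r = 2.49 cm, length L (r > 1.6 cm, enclosing both).
λ_enc = λ₁ + λ₂ = (1.90×10^-6) + (3.18e-6) = 5.08×10^-6 C/m.
Since E is radial and uniform over the curved surface, Φ = E·2πrL = Q_enc/ε₀ = λ_enc L/ε₀.
E = |λ_enc|/(2πε₀r) = (5.08e-6)/(2π·8.85×10^-12·0.0249) = 3.67×10^6 N/C.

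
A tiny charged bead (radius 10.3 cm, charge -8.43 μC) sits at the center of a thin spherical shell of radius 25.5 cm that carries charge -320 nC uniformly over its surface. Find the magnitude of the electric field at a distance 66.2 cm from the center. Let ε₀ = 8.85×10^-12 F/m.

|E| = 1.80e5 N/C

Symmetry ⇒ E = E(r) r̂. Gaussian sphere of radius r = 66.2 cm (r > 25.5 cm, enclosing both).
Q_enc = (-8.43 μC) + (-320 nC) = -8.75×10^-6 C.
Gauss's law: E·4πr² = Q_enc/ε₀.
E = |Q_enc|/(4πε₀r²) = (8.75×10^-6)/(4π·8.85×10^-12·(0.662)²) = 1.80×10^5 N/C.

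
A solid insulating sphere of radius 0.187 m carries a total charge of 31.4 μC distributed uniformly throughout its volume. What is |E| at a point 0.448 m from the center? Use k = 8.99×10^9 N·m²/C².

E ≈ 1.41×10^6 N/C

Take a concentric spherical Gaussian surface of radius r = 0.448 m (r > R, so the entire charge is enclosed).
Q_enc = 31.4 μC = 3.14e-5 C.
Applying ∮E·dA = Q_enc/ε₀ with Φ = E(4πr²):
E = k|Q_enc|/r² = (8.99×10^9)(3.14×10^-5)/(0.448)² = 1.41×10^6 N/C.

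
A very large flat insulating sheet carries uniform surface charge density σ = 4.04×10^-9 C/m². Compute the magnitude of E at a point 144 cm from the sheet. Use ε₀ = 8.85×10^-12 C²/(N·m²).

E = 228 V/m

The symmetry is planar: E is normal to the sheet and the same magnitude on both sides. Take a pillbox straddling the sheet with end-cap area A.
Only the two end caps contribute flux: Φ = 2EA. With Q_enc = σA, Gauss's law gives E = |σ|/(2ε₀).
E = |σ|/(2ε₀) = (4.04×10^-9)/(2·8.85×10^-12) = 228 N/C.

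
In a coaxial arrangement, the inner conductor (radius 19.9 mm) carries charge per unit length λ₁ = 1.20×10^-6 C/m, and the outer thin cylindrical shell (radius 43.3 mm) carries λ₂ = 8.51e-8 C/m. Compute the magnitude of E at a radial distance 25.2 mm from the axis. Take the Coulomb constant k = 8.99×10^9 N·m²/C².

Choose a coaxial cylinder of radius r = 25.2 mm (arbitrary length L) as the Gaussian surface (between the conductors, 19.9 mm < r < 43.3 mm).
The shell at 43.3 mm lies outside the Gaussian surface, so λ_enc = λ₁ = 1.20×10^-6 C/m.
By Gauss's law (flux through the curved wall only), E·2πrL = λ_enc L/ε₀.
E = 2k|λ_enc|/r = 2(8.99×10^9)(1.20×10^-6)/(0.0252) = 8.56×10^5 N/C.

E ≈ 8.56×10^5 N/C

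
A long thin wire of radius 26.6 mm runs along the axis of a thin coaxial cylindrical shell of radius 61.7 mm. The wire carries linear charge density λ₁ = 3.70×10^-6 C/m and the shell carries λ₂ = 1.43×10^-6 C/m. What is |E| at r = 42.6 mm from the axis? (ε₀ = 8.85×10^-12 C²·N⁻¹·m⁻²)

E = 1.56e6 V/m

Coaxial Gaussian cylinder, radius r = 42.6 mm, length L (between the conductors, 26.6 mm < r < 61.7 mm).
The shell at 61.7 mm lies outside the Gaussian surface, so λ_enc = λ₁ = 3.70e-6 C/m.
Gauss's law: E·2πrL = λ_enc L/ε₀.
E = |λ_enc|/(2πε₀r) = (3.70e-6)/(2π·8.85×10^-12·0.0426) = 1.56×10^6 N/C.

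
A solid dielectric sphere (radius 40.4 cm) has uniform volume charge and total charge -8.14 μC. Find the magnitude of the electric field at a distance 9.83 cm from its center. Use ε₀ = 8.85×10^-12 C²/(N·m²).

|E| ≈ 1.09e5 V/m

Symmetry ⇒ E = E(r) r̂. Gaussian sphere of radius r = 9.83 cm (r < R).
For a uniform sphere the enclosed fraction is (r/R)³, so Q_enc = (-8.14 μC)(0.0983/0.404)³ = -1.173e-7 C.
By Gauss's law, ∮E·dA = E·4πr² = Q_enc/ε₀.
E = |Q_enc|/(4πε₀r²) = (1.173×10^-7)/(4π·8.85×10^-12·(0.0983)²) = 1.09×10^5 N/C.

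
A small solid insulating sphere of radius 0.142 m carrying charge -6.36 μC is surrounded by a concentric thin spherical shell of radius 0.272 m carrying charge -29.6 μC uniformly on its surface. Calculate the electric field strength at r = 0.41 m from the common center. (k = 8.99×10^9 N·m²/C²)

Use a concentric Gaussian sphere at r = 0.41 m (r > 0.272 m, enclosing both).
Q_enc = (-6.36 μC) + (-29.6 μC) = -3.596×10^-5 C.
Gauss's law: E·4πr² = Q_enc/ε₀.
E = k|Q_enc|/r² = (8.99×10^9)(3.596e-5)/(0.41)² = 1.92×10^6 N/C.

E = 1.92×10^6 N/C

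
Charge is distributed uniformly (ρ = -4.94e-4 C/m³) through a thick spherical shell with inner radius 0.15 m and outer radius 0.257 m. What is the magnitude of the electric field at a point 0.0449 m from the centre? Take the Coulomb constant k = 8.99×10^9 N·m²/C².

E = 0 (no enclosed charge)

Symmetry ⇒ E = E(r) r̂. Gaussian sphere of radius r = 0.0449 m (r < 0.15 m, inside the empty cavity).
Q_enc = 0 (all charge lies at larger r); Gauss's law gives E = 0.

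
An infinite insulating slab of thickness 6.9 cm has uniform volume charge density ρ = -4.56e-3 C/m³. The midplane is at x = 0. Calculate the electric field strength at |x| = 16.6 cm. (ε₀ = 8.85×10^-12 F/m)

|E| = 1.78e7 N/C

The point |x| = 16.6 cm lies outside the slab (half-thickness 0.0345 m). A symmetric pillbox spanning the full slab encloses Q_enc = ρ·d·A.
Flux = 2EA ⇒ E = |ρ|d/(2ε₀), independent of distance outside.
E = (4.56×10^-3)(0.069)/(2·8.85×10^-12) = 1.78×10^7 N/C.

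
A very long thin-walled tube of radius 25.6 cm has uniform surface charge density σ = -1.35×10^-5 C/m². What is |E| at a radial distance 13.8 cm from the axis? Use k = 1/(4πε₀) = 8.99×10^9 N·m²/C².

Take a coaxial cylindrical Gaussian surface of radius r = 13.8 cm and length L (r < 25.6 cm, inside the shell).
No charge is enclosed, so Gauss's law gives E·2πrL = 0 ⇒ E = 0.

E = 0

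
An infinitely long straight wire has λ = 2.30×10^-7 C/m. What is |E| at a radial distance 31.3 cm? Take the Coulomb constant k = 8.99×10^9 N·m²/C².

|E| ≈ 1.32e4 N/C

By cylindrical symmetry E is radial; use a coaxial Gaussian cylinder of radius 31.3 cm and length L.
Q_enc = λL, so λ_enc = 2.30×10^-7 C/m.
Applying ∮E·dA = Q_enc/ε₀ with the end caps contributing no flux:
E = 2k|λ_enc|/r = 2(8.99×10^9)(2.30×10^-7)/(0.313) = 1.32×10^4 N/C.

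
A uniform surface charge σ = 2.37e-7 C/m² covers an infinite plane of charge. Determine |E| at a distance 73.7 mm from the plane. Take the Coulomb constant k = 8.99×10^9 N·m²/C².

E = 1.34×10^4 N/C

Choose a cylindrical pillbox piercing the sheet, end faces (area A) parallel to it.
Flux Φ = 2EA and Q_enc = σA, so 2EA = σA/ε₀ ⇒ E = |σ|/(2ε₀), independent of distance.
E = 2πk|σ| = 2π(8.99×10^9)(2.37×10^-7) = 1.34e4 N/C.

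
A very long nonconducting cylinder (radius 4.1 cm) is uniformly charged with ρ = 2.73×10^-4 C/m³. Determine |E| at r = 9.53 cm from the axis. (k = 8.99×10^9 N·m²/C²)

2.72e5 V/m

By cylindrical symmetry E is radial; use a coaxial Gaussian cylinder of radius 9.53 cm and length L (r > 4.1 cm, full cross-section enclosed).
λ_enc = ρ·πR² = (2.73e-4)π(0.041)² = 1.442e-6 C/m.
Applying ∮E·dA = Q_enc/ε₀ with the end caps contributing no flux:
E = 2k|λ_enc|/r = 2(8.99×10^9)(1.442e-6)/(0.0953) = 2.72×10^5 N/C.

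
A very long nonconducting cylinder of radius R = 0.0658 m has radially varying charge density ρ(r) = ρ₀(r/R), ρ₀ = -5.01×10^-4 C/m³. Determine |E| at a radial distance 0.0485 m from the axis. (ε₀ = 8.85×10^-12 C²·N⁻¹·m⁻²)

|E| = 6.75e5 N/C

Coaxial Gaussian cylinder, radius r = 0.0485 m, length L (r < R).
Integrating ρ over the cross-section to radius r: λ_enc = (2πρ₀/R) ∫₀^r r'^2 dr' = 2πρ₀ r^3/(3·R) = -1.819×10^-6 C/m.
Applying ∮E·dA = Q_enc/ε₀ with the end caps contributing no flux:
E = |λ_enc|/(2πε₀r) = (1.819×10^-6)/(2π·8.85×10^-12·0.0485) = 6.75×10^5 N/C.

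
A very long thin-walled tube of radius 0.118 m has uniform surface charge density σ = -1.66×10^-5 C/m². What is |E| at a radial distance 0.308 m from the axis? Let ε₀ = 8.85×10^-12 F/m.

7.19e5 N/C

By cylindrical symmetry E is radial; use a coaxial Gaussian cylinder of radius 0.308 m and length L (r > 0.118 m).
The whole shell is enclosed: λ_enc = σ·2πR = (-1.66×10^-5)·2π·(0.118) = -1.231e-5 C/m.
By Gauss's law (flux through the curved wall only), E·2πrL = λ_enc L/ε₀.
E = |λ_enc|/(2πε₀r) = (1.231e-5)/(2π·8.85×10^-12·0.308) = 7.19e5 N/C.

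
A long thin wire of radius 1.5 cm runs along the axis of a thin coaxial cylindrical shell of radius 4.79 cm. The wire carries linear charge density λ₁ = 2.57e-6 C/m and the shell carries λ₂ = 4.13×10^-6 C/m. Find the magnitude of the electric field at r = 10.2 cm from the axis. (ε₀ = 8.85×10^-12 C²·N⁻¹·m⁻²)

Choose a coaxial cylinder of radius r = 10.2 cm (arbitrary length L) as the Gaussian surface (r > 4.79 cm, enclosing both).
λ_enc = λ₁ + λ₂ = (2.57×10^-6) + (4.13e-6) = 6.70e-6 C/m.
By Gauss's law (flux through the curved wall only), E·2πrL = λ_enc L/ε₀.
E = |λ_enc|/(2πε₀r) = (6.70×10^-6)/(2π·8.85×10^-12·0.102) = 1.18e6 N/C.

E ≈ 1.18×10^6 N/C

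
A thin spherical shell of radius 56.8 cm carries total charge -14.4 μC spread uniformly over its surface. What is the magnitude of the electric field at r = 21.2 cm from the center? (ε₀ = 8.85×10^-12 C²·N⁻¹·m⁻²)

Symmetry ⇒ E = E(r) r̂. Gaussian sphere of radius r = 21.2 cm (inside the shell, r < 56.8 cm).
All the charge is outside the Gaussian surface: Q_enc = 0, hence E = 0 everywhere inside the shell.

|E| = 0 V/m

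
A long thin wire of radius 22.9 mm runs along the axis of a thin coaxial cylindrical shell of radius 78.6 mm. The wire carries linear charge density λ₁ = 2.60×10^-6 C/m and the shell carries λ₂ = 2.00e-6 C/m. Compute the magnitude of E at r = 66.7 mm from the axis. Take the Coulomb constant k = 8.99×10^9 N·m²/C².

|E| ≈ 7.01×10^5 N/C

Choose a coaxial cylinder of radius r = 66.7 mm (arbitrary length L) as the Gaussian surface (between the conductors, 22.9 mm < r < 78.6 mm).
Only the inner wire is enclosed; the outer shell contributes nothing inside itself. λ_enc = λ₁ = 2.60e-6 C/m.
Applying ∮E·dA = Q_enc/ε₀ with the end caps contributing no flux:
E = 2k|λ_enc|/r = 2(8.99×10^9)(2.60e-6)/(0.0667) = 7.01×10^5 N/C.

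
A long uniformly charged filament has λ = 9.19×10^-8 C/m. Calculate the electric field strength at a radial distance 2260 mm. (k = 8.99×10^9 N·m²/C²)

|E| = 731 N/C

By cylindrical symmetry E is radial; use a coaxial Gaussian cylinder of radius 2260 mm and length L.
Q_enc = λL, so λ_enc = 9.19e-8 C/m.
By Gauss's law (flux through the curved wall only), E·2πrL = λ_enc L/ε₀.
E = 2k|λ_enc|/r = 2(8.99×10^9)(9.19×10^-8)/(2.26) = 731 N/C.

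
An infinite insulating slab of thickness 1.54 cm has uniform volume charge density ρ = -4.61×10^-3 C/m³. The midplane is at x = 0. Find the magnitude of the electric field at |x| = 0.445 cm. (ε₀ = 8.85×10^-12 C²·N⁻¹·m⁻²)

By symmetry E is perpendicular to the slab. A Gaussian pillbox from −0.445 cm to +0.445 cm (face area A) lies entirely within the slab.
Q_enc = ρ·(2x)·A and flux = 2EA, so 2EA = 2ρxA/ε₀ ⇒ E = |ρ|x/ε₀.
E = (4.61×10^-3)(0.00445)/(8.85×10^-12) = 2.32×10^6 N/C.

|E| = 2.32e6 N/C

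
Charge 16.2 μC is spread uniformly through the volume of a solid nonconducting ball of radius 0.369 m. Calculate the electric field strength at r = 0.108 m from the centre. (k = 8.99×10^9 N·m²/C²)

By spherical symmetry E is radial; choose a Gaussian sphere of radius r = 0.108 m (r < R).
For a uniform sphere the enclosed fraction is (r/R)³, so Q_enc = (16.2 μC)(0.108/0.369)³ = 4.062×10^-7 C.
Gauss's law: E·4πr² = Q_enc/ε₀.
E = k|Q_enc|/r² = (8.99×10^9)(4.062×10^-7)/(0.108)² = 3.13×10^5 N/C.

E = 3.13×10^5 N/C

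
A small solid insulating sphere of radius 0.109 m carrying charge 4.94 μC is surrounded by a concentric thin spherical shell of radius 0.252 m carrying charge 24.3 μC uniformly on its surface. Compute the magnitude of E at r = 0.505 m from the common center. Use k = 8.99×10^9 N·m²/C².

Symmetry ⇒ E = E(r) r̂. Gaussian sphere of radius r = 0.505 m (r > 0.252 m, enclosing both).
Q_enc = (4.94 μC) + (24.3 μC) = 2.924×10^-5 C.
Since E is radial and uniform over the Gaussian sphere, Φ = E·4πr² = Q_enc/ε₀.
E = k|Q_enc|/r² = (8.99×10^9)(2.924×10^-5)/(0.505)² = 1.03×10^6 N/C.

|E| = 1.03×10^6 N/C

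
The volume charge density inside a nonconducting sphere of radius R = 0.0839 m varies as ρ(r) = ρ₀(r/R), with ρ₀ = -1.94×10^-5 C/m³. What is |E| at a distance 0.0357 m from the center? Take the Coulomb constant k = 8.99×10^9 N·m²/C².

Take a concentric spherical Gaussian surface of radius r = 0.0357 m (r < R).
Q_enc = ∫₀^r ρ(r')·4πr'² dr' = (4πρ₀/R) ∫₀^r r'^3 dr' = 4πρ₀ r^4/(4·R) = -1.18×10^-9 C.
Since E is radial and uniform over the Gaussian sphere, Φ = E·4πr² = Q_enc/ε₀.
E = k|Q_enc|/r² = (8.99×10^9)(1.18e-9)/(0.0357)² = 8.32×10^3 N/C.

|E| ≈ 8.32×10^3 N/C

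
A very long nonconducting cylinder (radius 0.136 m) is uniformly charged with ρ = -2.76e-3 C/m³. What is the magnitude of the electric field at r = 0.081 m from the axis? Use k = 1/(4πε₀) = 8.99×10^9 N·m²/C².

Take a coaxial cylindrical Gaussian surface of radius r = 0.081 m and length L (r < R).
Charge inside radius r per length L is ρ·πr²·L, so λ_enc = ρπr² = -5.689e-5 C/m.
Gauss's law: E·2πrL = λ_enc L/ε₀.
E = 2k|λ_enc|/r = 2(8.99×10^9)(5.689×10^-5)/(0.081) = 1.26e7 N/C.

1.26×10^7 V/m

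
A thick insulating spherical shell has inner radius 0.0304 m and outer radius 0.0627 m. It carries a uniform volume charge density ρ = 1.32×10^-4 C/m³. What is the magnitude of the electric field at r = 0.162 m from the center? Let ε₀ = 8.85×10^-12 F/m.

Use a concentric Gaussian sphere at r = 0.162 m (r > 0.0627 m, enclosing the whole shell).
Q_enc = ρ·(4π/3)(b³ − a³) = (1.32×10^-4)·(4π/3)·((0.0627)³ − (0.0304)³) = 1.208×10^-7 C.
Gauss's law: E·4πr² = Q_enc/ε₀.
E = |Q_enc|/(4πε₀r²) = (1.208e-7)/(4π·8.85×10^-12·(0.162)²) = 4.14×10^4 N/C.

|E| = 4.14×10^4 N/C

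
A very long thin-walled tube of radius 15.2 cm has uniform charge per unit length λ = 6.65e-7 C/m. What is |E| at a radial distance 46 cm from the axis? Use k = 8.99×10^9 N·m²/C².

Take a coaxial cylindrical Gaussian surface of radius r = 46 cm and length L (r > 15.2 cm).
The full line charge is enclosed: λ_enc = 6.65e-7 C/m.
Gauss's law: E·2πrL = λ_enc L/ε₀.
E = 2k|λ_enc|/r = 2(8.99×10^9)(6.65×10^-7)/(0.46) = 2.60×10^4 N/C.

2.60e4 V/m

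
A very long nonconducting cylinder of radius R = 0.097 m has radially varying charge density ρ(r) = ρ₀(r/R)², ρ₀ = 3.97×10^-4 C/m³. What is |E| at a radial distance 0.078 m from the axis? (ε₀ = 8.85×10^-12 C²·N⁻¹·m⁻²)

Take a coaxial cylindrical Gaussian surface of radius r = 0.078 m and length L (r < R).
Integrating ρ over the cross-section to radius r: λ_enc = (2πρ₀/R²) ∫₀^r r'^3 dr' = 2πρ₀ r^4/(4·R²) = 2.453e-6 C/m.
By Gauss's law (flux through the curved wall only), E·2πrL = λ_enc L/ε₀.
E = |λ_enc|/(2πε₀r) = (2.453×10^-6)/(2π·8.85×10^-12·0.078) = 5.66×10^5 N/C.

E = 5.66×10^5 N/C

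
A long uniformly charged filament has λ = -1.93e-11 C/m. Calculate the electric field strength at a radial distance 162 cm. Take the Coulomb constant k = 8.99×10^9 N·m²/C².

By cylindrical symmetry E is radial; use a coaxial Gaussian cylinder of radius 162 cm and length L.
Q_enc = λL, so λ_enc = -1.93×10^-11 C/m.
By Gauss's law (flux through the curved wall only), E·2πrL = λ_enc L/ε₀.
E = 2k|λ_enc|/r = 2(8.99×10^9)(1.93e-11)/(1.62) = 0.214 N/C.

0.214 N/C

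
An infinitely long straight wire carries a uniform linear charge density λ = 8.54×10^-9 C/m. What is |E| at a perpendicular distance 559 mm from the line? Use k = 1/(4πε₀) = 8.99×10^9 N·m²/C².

Take a coaxial cylindrical Gaussian surface of radius r = 559 mm and length L.
Q_enc = λL, so λ_enc = 8.54e-9 C/m.
Applying ∮E·dA = Q_enc/ε₀ with the end caps contributing no flux:
E = 2k|λ_enc|/r = 2(8.99×10^9)(8.54e-9)/(0.559) = 275 N/C.

|E| = 275 N/C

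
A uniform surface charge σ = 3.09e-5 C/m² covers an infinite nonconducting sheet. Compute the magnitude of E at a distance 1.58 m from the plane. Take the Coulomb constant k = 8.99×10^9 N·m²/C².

Choose a cylindrical pillbox piercing the sheet, end faces (area A) parallel to it.
Flux Φ = 2EA and Q_enc = σA, so 2EA = σA/ε₀ ⇒ E = |σ|/(2ε₀), independent of distance.
E = 2πk|σ| = 2π(8.99×10^9)(3.09e-5) = 1.75×10^6 N/C.

E ≈ 1.75×10^6 V/m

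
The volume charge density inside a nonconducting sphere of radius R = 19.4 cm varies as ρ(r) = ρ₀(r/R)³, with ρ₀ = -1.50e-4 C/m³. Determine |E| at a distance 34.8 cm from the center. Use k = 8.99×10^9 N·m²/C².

E = 1.70×10^5 N/C

Take a concentric spherical Gaussian surface of radius r = 34.8 cm (r > R, all charge enclosed).
Q_enc = 4π ∫₀^R ρ₀(r'/R)^3 r'² dr' = 4πρ₀R³/6 = -2.294×10^-6 C.
By Gauss's law, ∮E·dA = E·4πr² = Q_enc/ε₀.
E = k|Q_enc|/r² = (8.99×10^9)(2.294×10^-6)/(0.348)² = 1.70e5 N/C.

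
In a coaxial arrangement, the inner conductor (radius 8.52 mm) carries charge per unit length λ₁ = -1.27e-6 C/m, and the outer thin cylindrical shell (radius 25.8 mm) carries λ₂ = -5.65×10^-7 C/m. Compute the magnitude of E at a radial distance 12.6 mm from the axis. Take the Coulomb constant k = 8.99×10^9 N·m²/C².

1.81e6 V/m

Coaxial Gaussian cylinder, radius r = 12.6 mm, length L (between the conductors, 8.52 mm < r < 25.8 mm).
Only the inner wire is enclosed; the outer shell contributes nothing inside itself. λ_enc = λ₁ = -1.27×10^-6 C/m.
Gauss's law: E·2πrL = λ_enc L/ε₀.
E = 2k|λ_enc|/r = 2(8.99×10^9)(1.27e-6)/(0.0126) = 1.81×10^6 N/C.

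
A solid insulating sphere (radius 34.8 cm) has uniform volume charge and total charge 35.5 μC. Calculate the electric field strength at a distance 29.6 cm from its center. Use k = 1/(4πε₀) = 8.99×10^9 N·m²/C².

E = 2.24×10^6 N/C

Symmetry ⇒ E = E(r) r̂. Gaussian sphere of radius r = 29.6 cm (r < R).
Only the charge within r is enclosed: Q_enc = Q·(r/R)³ = (35.5 μC)·(29.6 cm/34.8 cm)³ = 2.185×10^-5 C.
Gauss's law: E·4πr² = Q_enc/ε₀.
E = k|Q_enc|/r² = (8.99×10^9)(2.185e-5)/(0.296)² = 2.24×10^6 N/C.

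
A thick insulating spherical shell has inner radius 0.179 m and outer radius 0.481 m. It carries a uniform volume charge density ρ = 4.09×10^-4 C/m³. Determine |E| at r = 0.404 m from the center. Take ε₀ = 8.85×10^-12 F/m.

E ≈ 5.68×10^6 V/m

Symmetry ⇒ E = E(r) r̂. Gaussian sphere of radius r = 0.404 m (within the shell material, 0.179 m < r < 0.481 m).
Only the shell between 0.179 m and r is enclosed: Q_enc = ρ·(4π/3)(r³ − a³) = (4.09e-4)·(4π/3)·((0.404)³ − (0.179)³) = 1.031×10^-4 C.
Since E is radial and uniform over the Gaussian sphere, Φ = E·4πr² = Q_enc/ε₀.
E = |Q_enc|/(4πε₀r²) = (1.031×10^-4)/(4π·8.85×10^-12·(0.404)²) = 5.68×10^6 N/C.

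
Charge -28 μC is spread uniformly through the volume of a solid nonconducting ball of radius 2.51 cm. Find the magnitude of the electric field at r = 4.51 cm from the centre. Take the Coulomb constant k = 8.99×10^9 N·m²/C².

Take a concentric spherical Gaussian surface of radius r = 4.51 cm (r > R, so the entire charge is enclosed).
Q_enc = -28 μC = -2.80×10^-5 C.
Gauss's law: E·4πr² = Q_enc/ε₀.
E = k|Q_enc|/r² = (8.99×10^9)(2.80×10^-5)/(0.0451)² = 1.24×10^8 N/C.

E = 1.24×10^8 V/m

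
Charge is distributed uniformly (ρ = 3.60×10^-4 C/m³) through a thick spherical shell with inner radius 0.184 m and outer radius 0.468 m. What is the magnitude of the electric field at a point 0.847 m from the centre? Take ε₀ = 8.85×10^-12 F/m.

1.82×10^6 N/C

Take a concentric spherical Gaussian surface of radius r = 0.847 m (r > 0.468 m, enclosing the whole shell).
Q_enc = ρ·(4π/3)(b³ − a³) = (3.60×10^-4)·(4π/3)·((0.468)³ − (0.184)³) = 1.452×10^-4 C.
By Gauss's law, ∮E·dA = E·4πr² = Q_enc/ε₀.
E = |Q_enc|/(4πε₀r²) = (1.452×10^-4)/(4π·8.85×10^-12·(0.847)²) = 1.82×10^6 N/C.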